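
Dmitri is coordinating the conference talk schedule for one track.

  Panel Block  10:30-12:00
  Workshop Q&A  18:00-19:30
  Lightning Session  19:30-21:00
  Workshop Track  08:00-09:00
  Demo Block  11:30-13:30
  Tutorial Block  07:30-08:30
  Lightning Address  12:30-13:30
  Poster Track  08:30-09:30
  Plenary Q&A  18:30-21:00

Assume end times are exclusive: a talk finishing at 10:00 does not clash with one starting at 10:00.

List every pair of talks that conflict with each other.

Sorted by start: Tutorial Block, Workshop Track, Poster Track, Panel Block, Demo Block, Lightning Address, Workshop Q&A, Plenary Q&A, Lightning Session.
Workshop Track starts before Tutorial Block ends → Tutorial Block and Workshop Track overlap.
Poster Track starts exactly when Tutorial Block ends (back-to-back, no overlap) — done with Tutorial Block.
Poster Track starts before Workshop Track ends → Workshop Track and Poster Track overlap.
Panel Block starts after Workshop Track ends — done with Workshop Track.
Panel Block starts after Poster Track ends — done with Poster Track.
Demo Block starts before Panel Block ends → Panel Block and Demo Block overlap.
Lightning Address starts after Panel Block ends — done with Panel Block.
Lightning Address starts before Demo Block ends → Demo Block and Lightning Address overlap.
Workshop Q&A starts after Demo Block ends — done with Demo Block.
Workshop Q&A starts after Lightning Address ends — done with Lightning Address.
Plenary Q&A starts before Workshop Q&A ends → Workshop Q&A and Plenary Q&A overlap.
Lightning Session starts exactly when Workshop Q&A ends (back-to-back, no overlap).
Lightning Session starts before Plenary Q&A ends → Plenary Q&A and Lightning Session overlap.

Demo Block & Lightning Address, Demo Block & Panel Block, Lightning Session & Plenary Q&A, Plenary Q&A & Workshop Q&A, Poster Track & Workshop Track, Tutorial Block & Workshop Track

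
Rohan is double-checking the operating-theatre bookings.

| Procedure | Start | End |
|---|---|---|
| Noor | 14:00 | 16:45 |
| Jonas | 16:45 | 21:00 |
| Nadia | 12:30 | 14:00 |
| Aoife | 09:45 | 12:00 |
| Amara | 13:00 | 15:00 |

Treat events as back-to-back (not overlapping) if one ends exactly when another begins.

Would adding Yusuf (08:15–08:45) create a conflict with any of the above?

Aoife: starts 09:45 at or after Yusuf ends 08:45 → clear.
Nadia: starts 12:30 at or after Yusuf ends 08:45 → clear.
Amara: starts 13:00 at or after Yusuf ends 08:45 → clear.
Noor: starts 14:00 at or after Yusuf ends 08:45 → clear.
Jonas: starts 16:45 at or after Yusuf ends 08:45 → clear.

No — it doesn't clash with anything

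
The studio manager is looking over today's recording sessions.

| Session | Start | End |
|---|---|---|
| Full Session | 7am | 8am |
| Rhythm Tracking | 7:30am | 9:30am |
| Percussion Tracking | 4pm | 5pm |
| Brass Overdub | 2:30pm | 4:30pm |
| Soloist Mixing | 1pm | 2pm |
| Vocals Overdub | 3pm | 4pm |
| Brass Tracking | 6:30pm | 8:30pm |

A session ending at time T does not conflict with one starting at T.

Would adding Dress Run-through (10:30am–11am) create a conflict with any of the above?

Full Session: ends 8am at or before Dress Run-through starts 10:30am → clear.
Rhythm Tracking: ends 9:30am at or before Dress Run-through starts 10:30am → clear.
Soloist Mixing: starts 1pm at or after Dress Run-through ends 11am → clear.
Brass Overdub: starts 2:30pm at or after Dress Run-through ends 11am → clear.
Vocals Overdub: starts 3pm at or after Dress Run-through ends 11am → clear.
Percussion Tracking: starts 4pm at or after Dress Run-through ends 11am → clear.
Brass Tracking: starts 6:30pm at or after Dress Run-through ends 11am → clear.

No — it doesn't clash with anything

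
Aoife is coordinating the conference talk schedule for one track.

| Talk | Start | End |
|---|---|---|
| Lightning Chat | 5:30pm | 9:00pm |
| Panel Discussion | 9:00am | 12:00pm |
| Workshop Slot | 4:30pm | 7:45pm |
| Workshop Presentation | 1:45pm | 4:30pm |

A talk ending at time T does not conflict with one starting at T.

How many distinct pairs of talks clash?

1

Sorted by start: Panel Discussion, Workshop Presentation, Workshop Slot, Lightning Chat.
Workshop Presentation starts after Panel Discussion ends, so Panel Discussion has no further overlaps.
Workshop Slot starts exactly when Workshop Presentation ends (back-to-back, no overlap), so Workshop Presentation has no further overlaps.
Lightning Chat starts before Workshop Slot ends → Workshop Slot and Lightning Chat overlap.
Overlapping pairs: Lightning Chat & Workshop Slot — 1 in total.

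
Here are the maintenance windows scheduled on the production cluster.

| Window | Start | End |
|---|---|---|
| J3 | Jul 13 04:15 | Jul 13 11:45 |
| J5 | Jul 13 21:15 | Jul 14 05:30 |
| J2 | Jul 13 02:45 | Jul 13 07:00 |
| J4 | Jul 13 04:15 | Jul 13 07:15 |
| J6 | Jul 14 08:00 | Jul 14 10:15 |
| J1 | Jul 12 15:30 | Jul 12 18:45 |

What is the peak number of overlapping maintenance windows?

3

Sort all start/end points and keep a running count:
Jul 12 15:30 start J1 → 1
Jul 12 18:45 end J1 → 0
Jul 13 02:45 start J2 → 1
Jul 13 04:15 start J3 → 2
Jul 13 04:15 start J4 → 3
Jul 13 07:00 end J2 → 2
Jul 13 07:15 end J4 → 1
Jul 13 11:45 end J3 → 0
Jul 13 21:15 start J5 → 1
Jul 14 05:30 end J5 → 0
Jul 14 08:00 start J6 → 1
Jul 14 10:15 end J6 → 0
Peak is 3, at Jul 13 04:15 (J2, J3, J4).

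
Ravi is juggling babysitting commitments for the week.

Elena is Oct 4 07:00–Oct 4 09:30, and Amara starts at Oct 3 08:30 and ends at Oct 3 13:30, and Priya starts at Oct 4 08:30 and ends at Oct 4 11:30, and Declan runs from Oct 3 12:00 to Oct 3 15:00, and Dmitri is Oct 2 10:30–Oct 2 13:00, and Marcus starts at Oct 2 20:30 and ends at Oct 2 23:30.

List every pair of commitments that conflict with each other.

Amara & Declan, Elena & Priya

Two intervals overlap when each starts before the other ends.
Sorted by start: Dmitri, Marcus, Amara, Declan, Elena, Priya.
Marcus starts after Dmitri ends; Dmitri is clear from here.
Amara starts after Marcus ends; Marcus is clear from here.
Declan starts before Amara ends → Amara and Declan overlap.
Elena starts after Amara ends; Amara is clear from here.
Elena starts after Declan ends; Declan is clear from here.
Priya starts before Elena ends → Elena and Priya overlap.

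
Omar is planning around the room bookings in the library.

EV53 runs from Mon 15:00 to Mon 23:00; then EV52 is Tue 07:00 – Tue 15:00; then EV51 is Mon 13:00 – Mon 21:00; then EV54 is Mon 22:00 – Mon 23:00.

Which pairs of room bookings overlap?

EV51 & EV53, EV53 & EV54

Two intervals overlap when each starts before the other ends.
Sorted by start: EV51, EV53, EV54, EV52.
EV53 starts before EV51 ends → EV51 and EV53 overlap.
EV54 starts after EV51 ends; EV51 is clear from here.
EV54 starts before EV53 ends → EV53 and EV54 overlap.
EV52 starts after EV53 ends.
EV52 starts after EV54 ends.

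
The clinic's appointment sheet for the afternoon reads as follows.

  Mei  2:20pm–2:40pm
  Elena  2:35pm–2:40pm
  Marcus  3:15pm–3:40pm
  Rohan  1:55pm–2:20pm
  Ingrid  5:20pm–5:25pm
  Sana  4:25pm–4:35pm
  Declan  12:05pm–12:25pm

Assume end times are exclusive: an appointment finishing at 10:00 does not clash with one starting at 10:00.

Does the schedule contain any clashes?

Sorted by start: Declan, Rohan, Mei, Elena, Marcus, Sana, Ingrid.
Rohan starts after Declan ends — done with Declan.
Mei starts exactly when Rohan ends (back-to-back, no overlap) — done with Rohan.
Elena starts before Mei ends → Mei and Elena overlap.
That's a conflict, so the schedule is not conflict-free.

Yes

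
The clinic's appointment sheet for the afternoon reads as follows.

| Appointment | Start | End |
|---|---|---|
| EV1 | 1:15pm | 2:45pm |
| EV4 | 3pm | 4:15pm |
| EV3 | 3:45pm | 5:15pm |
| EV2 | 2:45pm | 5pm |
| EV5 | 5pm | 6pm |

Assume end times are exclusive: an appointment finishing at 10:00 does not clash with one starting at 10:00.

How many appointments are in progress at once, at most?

3

Walk through starts and ends in time order (an end at T is processed before a start at T):
1:15pm start EV1 → 1
2:45pm end EV1 → 0
2:45pm start EV2 → 1
3pm start EV4 → 2
3:45pm start EV3 → 3
4:15pm end EV4 → 2
5pm end EV2 → 1
5pm start EV5 → 2
5:15pm end EV3 → 1
6pm end EV5 → 0
Peak is 3, at 3:45pm (EV2, EV3, EV4).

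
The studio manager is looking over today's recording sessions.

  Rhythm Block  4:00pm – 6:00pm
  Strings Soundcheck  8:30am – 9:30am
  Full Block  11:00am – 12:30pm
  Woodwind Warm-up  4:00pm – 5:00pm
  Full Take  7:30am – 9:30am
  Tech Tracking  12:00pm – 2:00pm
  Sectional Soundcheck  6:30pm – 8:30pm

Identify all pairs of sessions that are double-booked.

Two intervals overlap when each starts before the other ends.
Sorted by start: Full Take, Strings Soundcheck, Full Block, Tech Tracking, Rhythm Block, Woodwind Warm-up, Sectional Soundcheck.
Strings Soundcheck starts before Full Take ends → Full Take and Strings Soundcheck overlap.
Full Block starts after Full Take ends, so Full Take has no further overlaps.
Full Block starts after Strings Soundcheck ends, so Strings Soundcheck has no further overlaps.
Tech Tracking starts before Full Block ends → Full Block and Tech Tracking overlap.
Rhythm Block starts after Full Block ends, so Full Block has no further overlaps.
Rhythm Block starts after Tech Tracking ends, so Tech Tracking has no further overlaps.
Woodwind Warm-up starts before Rhythm Block ends → Rhythm Block and Woodwind Warm-up overlap.
Sectional Soundcheck starts after Rhythm Block ends.
Sectional Soundcheck starts after Woodwind Warm-up ends.

Full Block & Tech Tracking, Full Take & Strings Soundcheck, Rhythm Block & Woodwind Warm-up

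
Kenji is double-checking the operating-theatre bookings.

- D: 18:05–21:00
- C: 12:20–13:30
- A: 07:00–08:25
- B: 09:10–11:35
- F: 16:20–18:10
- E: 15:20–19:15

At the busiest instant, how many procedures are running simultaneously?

3

Sweep the timeline, counting +1 at each start and −1 at each end (ends before starts at a tie):
07:00 start A → 1
08:25 end A → 0
09:10 start B → 1
11:35 end B → 0
12:20 start C → 1
13:30 end C → 0
15:20 start E → 1
16:20 start F → 2
18:05 start D → 3
18:10 end F → 2
19:15 end E → 1
21:00 end D → 0
Peak is 3, at 18:05 (D, E, F).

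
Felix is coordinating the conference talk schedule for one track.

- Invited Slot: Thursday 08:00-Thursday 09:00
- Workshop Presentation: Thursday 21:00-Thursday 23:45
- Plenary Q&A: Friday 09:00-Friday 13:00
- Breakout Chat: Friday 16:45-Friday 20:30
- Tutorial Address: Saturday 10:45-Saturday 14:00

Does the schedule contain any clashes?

No

Check each pair: they overlap iff neither finishes before the other starts.
Sorted by start: Invited Slot, Workshop Presentation, Plenary Q&A, Breakout Chat, Tutorial Address.
Workshop Presentation starts after Invited Slot ends — done with Invited Slot.
Plenary Q&A starts after Workshop Presentation ends — done with Workshop Presentation.
Breakout Chat starts after Plenary Q&A ends — done with Plenary Q&A.
Tutorial Address starts after Breakout Chat ends.
Every pair is clear; the schedule has no overlaps.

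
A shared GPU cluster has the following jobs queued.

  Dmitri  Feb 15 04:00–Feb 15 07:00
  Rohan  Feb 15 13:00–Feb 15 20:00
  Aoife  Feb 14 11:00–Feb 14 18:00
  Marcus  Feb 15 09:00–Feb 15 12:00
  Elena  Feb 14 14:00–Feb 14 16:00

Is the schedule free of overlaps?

Sorted by start: Aoife, Elena, Dmitri, Marcus, Rohan.
Elena starts before Aoife ends → Aoife and Elena overlap.
That's a conflict, so the schedule is not conflict-free.

No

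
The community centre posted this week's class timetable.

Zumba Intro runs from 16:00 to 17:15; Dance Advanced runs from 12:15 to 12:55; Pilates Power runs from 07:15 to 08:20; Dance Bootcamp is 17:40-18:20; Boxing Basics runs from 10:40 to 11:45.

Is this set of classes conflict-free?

Sorted by start: Pilates Power, Boxing Basics, Dance Advanced, Zumba Intro, Dance Bootcamp.
Boxing Basics starts after Pilates Power ends; Pilates Power is clear from here.
Dance Advanced starts after Boxing Basics ends; Boxing Basics is clear from here.
Zumba Intro starts after Dance Advanced ends; Dance Advanced is clear from here.
Dance Bootcamp starts after Zumba Intro ends.
Every pair is clear; the schedule has no overlaps.

Yes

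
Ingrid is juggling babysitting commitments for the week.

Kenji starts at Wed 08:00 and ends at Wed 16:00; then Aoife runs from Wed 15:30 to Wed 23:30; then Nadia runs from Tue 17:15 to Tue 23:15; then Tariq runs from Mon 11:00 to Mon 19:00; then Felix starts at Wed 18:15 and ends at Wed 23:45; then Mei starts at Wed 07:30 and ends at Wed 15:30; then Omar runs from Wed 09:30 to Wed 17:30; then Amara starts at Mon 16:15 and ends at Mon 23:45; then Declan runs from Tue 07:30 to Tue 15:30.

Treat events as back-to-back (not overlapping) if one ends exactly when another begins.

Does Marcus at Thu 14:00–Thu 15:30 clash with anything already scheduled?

Tariq: ends Mon 19:00 at or before Marcus starts Thu 14:00 → clear.
Amara: ends Mon 23:45 at or before Marcus starts Thu 14:00 → clear.
Declan: ends Tue 15:30 at or before Marcus starts Thu 14:00 → clear.
Nadia: ends Tue 23:15 at or before Marcus starts Thu 14:00 → clear.
Mei: ends Wed 15:30 at or before Marcus starts Thu 14:00 → clear.
Kenji: ends Wed 16:00 at or before Marcus starts Thu 14:00 → clear.
Omar: ends Wed 17:30 at or before Marcus starts Thu 14:00 → clear.
Aoife: ends Wed 23:30 at or before Marcus starts Thu 14:00 → clear.
Felix: ends Wed 23:45 at or before Marcus starts Thu 14:00 → clear.

No — it doesn't clash with anything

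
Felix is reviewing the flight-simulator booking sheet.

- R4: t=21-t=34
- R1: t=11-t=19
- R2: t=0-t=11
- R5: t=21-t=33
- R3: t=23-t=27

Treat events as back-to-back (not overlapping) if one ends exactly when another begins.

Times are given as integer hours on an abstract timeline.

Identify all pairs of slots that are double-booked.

R3 & R4, R3 & R5, R4 & R5

Check each pair: they overlap iff neither finishes before the other starts.
Sorted by start: R2, R1, R4, R5, R3.
R1 starts exactly when R2 ends (back-to-back, no overlap), so R2 has no further overlaps.
R4 starts after R1 ends, so R1 has no further overlaps.
R5 starts before R4 ends → R4 and R5 overlap.
R3 starts before R4 ends → R4 and R3 overlap.
R3 starts before R5 ends → R5 and R3 overlap.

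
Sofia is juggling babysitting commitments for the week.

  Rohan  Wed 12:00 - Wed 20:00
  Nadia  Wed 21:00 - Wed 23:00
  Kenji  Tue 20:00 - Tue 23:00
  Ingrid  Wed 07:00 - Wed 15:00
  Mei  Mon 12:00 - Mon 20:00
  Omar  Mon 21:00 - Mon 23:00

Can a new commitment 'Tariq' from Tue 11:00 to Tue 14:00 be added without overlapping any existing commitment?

Mei: ends Mon 20:00 at or before Tariq starts Tue 11:00 → clear.
Omar: ends Mon 23:00 at or before Tariq starts Tue 11:00 → clear.
Kenji: starts Tue 20:00 at or after Tariq ends Tue 14:00 → clear.
Ingrid: starts Wed 07:00 at or after Tariq ends Tue 14:00 → clear.
Rohan: starts Wed 12:00 at or after Tariq ends Tue 14:00 → clear.
Nadia: starts Wed 21:00 at or after Tariq ends Tue 14:00 → clear.

Yes — the slot is free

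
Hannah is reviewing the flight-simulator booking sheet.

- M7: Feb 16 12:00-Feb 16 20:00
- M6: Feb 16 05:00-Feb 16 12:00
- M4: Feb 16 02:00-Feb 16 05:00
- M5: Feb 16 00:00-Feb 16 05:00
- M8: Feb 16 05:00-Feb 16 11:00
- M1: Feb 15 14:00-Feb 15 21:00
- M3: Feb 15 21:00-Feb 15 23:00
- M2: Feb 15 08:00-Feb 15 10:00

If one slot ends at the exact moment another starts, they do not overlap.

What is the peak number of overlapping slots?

Walk through starts and ends in time order (an end at T is processed before a start at T):
Feb 15 08:00 start M2 → 1
Feb 15 10:00 end M2 → 0
Feb 15 14:00 start M1 → 1
Feb 15 21:00 end M1 → 0
Feb 15 21:00 start M3 → 1
Feb 15 23:00 end M3 → 0
Feb 16 00:00 start M5 → 1
Feb 16 02:00 start M4 → 2
Feb 16 05:00 end M4 → 1
Feb 16 05:00 end M5 → 0
Feb 16 05:00 start M6 → 1
Feb 16 05:00 start M8 → 2
Feb 16 11:00 end M8 → 1
Feb 16 12:00 end M6 → 0
Feb 16 12:00 start M7 → 1
Feb 16 20:00 end M7 → 0
Peak is 2, at Feb 16 02:00 (M4, M5).

2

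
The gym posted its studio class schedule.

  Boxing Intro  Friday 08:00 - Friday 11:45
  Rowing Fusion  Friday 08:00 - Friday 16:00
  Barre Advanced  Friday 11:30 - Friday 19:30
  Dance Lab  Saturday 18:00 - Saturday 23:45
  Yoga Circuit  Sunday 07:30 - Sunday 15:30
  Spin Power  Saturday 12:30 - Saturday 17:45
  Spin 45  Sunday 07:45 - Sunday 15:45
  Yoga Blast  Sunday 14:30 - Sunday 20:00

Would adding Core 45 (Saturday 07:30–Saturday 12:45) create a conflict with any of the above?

Yes — it overlaps Spin Power

Boxing Intro: ends Friday 11:45 at or before Core 45 starts Saturday 07:30 → clear.
Rowing Fusion: ends Friday 16:00 at or before Core 45 starts Saturday 07:30 → clear.
Barre Advanced: ends Friday 19:30 at or before Core 45 starts Saturday 07:30 → clear.
Spin Power: starts Saturday 12:30 before Core 45 ends Saturday 12:45, and ends Saturday 17:45 after Core 45 starts Saturday 07:30 → overlap.
Dance Lab: starts Saturday 18:00 at or after Core 45 ends Saturday 12:45 → clear.
Yoga Circuit: starts Sunday 07:30 at or after Core 45 ends Saturday 12:45 → clear.
Spin 45: starts Sunday 07:45 at or after Core 45 ends Saturday 12:45 → clear.
Yoga Blast: starts Sunday 14:30 at or after Core 45 ends Saturday 12:45 → clear.
Core 45 overlaps Spin Power.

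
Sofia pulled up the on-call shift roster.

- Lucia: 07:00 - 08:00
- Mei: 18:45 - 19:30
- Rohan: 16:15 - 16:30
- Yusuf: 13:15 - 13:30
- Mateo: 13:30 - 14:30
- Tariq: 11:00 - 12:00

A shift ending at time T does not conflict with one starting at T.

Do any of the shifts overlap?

Sorted by start: Lucia, Tariq, Yusuf, Mateo, Rohan, Mei.
Tariq starts after Lucia ends; Lucia is clear from here.
Yusuf starts after Tariq ends; Tariq is clear from here.
Mateo starts exactly when Yusuf ends (back-to-back, no overlap); Yusuf is clear from here.
Rohan starts after Mateo ends; Mateo is clear from here.
Mei starts after Rohan ends.
Every pair is clear; the schedule has no overlaps.

No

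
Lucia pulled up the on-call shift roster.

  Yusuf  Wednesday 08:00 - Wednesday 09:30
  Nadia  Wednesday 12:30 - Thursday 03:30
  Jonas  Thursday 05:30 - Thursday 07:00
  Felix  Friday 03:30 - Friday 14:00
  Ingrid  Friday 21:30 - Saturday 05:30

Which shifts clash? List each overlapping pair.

Sorted by start: Yusuf, Nadia, Jonas, Felix, Ingrid.
Nadia starts after Yusuf ends, so nothing later overlaps Yusuf either.
Jonas starts after Nadia ends, so nothing later overlaps Nadia either.
Felix starts after Jonas ends, so nothing later overlaps Jonas either.
Ingrid starts after Felix ends.

none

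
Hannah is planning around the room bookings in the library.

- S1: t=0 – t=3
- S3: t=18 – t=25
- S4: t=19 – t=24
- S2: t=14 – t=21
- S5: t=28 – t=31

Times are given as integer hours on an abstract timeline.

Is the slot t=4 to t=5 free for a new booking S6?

S1: ends t=3 at or before S6 starts t=4 → clear.
S2: starts t=14 at or after S6 ends t=5 → clear.
S3: starts t=18 at or after S6 ends t=5 → clear.
S4: starts t=19 at or after S6 ends t=5 → clear.
S5: starts t=28 at or after S6 ends t=5 → clear.

Yes — the slot is free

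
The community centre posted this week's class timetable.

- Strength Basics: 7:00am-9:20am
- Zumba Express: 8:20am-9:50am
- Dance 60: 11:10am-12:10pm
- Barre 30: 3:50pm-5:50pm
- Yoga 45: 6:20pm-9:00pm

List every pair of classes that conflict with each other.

Sorted by start: Strength Basics, Zumba Express, Dance 60, Barre 30, Yoga 45.
Zumba Express starts before Strength Basics ends → Strength Basics and Zumba Express overlap.
Dance 60 starts after Strength Basics ends, so nothing later overlaps Strength Basics either.
Dance 60 starts after Zumba Express ends, so nothing later overlaps Zumba Express either.
Barre 30 starts after Dance 60 ends, so nothing later overlaps Dance 60 either.
Yoga 45 starts after Barre 30 ends.

Strength Basics & Zumba Express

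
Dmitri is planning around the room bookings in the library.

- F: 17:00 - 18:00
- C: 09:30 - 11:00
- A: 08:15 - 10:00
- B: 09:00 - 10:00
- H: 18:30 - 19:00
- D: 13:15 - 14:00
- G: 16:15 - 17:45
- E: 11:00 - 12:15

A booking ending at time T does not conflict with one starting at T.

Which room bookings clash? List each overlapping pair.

A & B, A & C, B & C, F & G

Sorted by start: A, B, C, E, D, G, F, H.
B starts before A ends → A and B overlap.
C starts before A ends → A and C overlap.
E starts after A ends — done with A.
C starts before B ends → B and C overlap.
E starts after B ends — done with B.
E starts exactly when C ends (back-to-back, no overlap) — done with C.
D starts after E ends — done with E.
G starts after D ends — done with D.
F starts before G ends → G and F overlap.
H starts after G ends.
H starts after F ends.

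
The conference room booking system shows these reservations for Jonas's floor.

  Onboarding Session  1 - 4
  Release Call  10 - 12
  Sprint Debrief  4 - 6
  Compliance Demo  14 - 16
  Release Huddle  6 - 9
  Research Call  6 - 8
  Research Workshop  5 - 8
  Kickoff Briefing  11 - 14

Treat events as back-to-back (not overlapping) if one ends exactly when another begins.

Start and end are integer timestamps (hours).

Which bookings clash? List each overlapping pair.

Check each pair: they overlap iff neither finishes before the other starts.
Sorted by start: Onboarding Session, Sprint Debrief, Research Workshop, Research Call, Release Huddle, Release Call, Kickoff Briefing, Compliance Demo.
Sprint Debrief starts exactly when Onboarding Session ends (back-to-back, no overlap); Onboarding Session is clear from here.
Research Workshop starts before Sprint Debrief ends → Sprint Debrief and Research Workshop overlap.
Research Call starts exactly when Sprint Debrief ends (back-to-back, no overlap); Sprint Debrief is clear from here.
Research Call starts before Research Workshop ends → Research Workshop and Research Call overlap.
Release Huddle starts before Research Workshop ends → Research Workshop and Release Huddle overlap.
Release Call starts after Research Workshop ends; Research Workshop is clear from here.
Release Huddle starts before Research Call ends → Research Call and Release Huddle overlap.
Release Call starts after Research Call ends; Research Call is clear from here.
Release Call starts after Release Huddle ends; Release Huddle is clear from here.
Kickoff Briefing starts before Release Call ends → Release Call and Kickoff Briefing overlap.
Compliance Demo starts after Release Call ends.
Compliance Demo starts exactly when Kickoff Briefing ends (back-to-back, no overlap).

Kickoff Briefing & Release Call, Release Huddle & Research Call, Release Huddle & Research Workshop, Research Call & Research Workshop, Research Workshop & Sprint Debrief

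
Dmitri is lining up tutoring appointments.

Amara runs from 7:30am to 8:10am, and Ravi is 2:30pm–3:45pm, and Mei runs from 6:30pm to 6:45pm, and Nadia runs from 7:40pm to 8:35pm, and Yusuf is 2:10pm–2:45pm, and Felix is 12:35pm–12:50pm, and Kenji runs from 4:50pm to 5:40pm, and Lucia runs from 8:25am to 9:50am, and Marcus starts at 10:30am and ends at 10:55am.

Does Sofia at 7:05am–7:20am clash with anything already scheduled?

Amara: starts 7:30am at or after Sofia ends 7:20am → clear.
Lucia: starts 8:25am at or after Sofia ends 7:20am → clear.
Marcus: starts 10:30am at or after Sofia ends 7:20am → clear.
Felix: starts 12:35pm at or after Sofia ends 7:20am → clear.
Yusuf: starts 2:10pm at or after Sofia ends 7:20am → clear.
Ravi: starts 2:30pm at or after Sofia ends 7:20am → clear.
Kenji: starts 4:50pm at or after Sofia ends 7:20am → clear.
Mei: starts 6:30pm at or after Sofia ends 7:20am → clear.
Nadia: starts 7:40pm at or after Sofia ends 7:20am → clear.

No — it doesn't clash with anything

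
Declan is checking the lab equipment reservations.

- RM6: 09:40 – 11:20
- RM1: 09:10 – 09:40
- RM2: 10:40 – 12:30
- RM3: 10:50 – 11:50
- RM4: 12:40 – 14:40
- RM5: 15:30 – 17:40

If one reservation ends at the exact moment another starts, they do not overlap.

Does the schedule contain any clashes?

Two intervals overlap when each starts before the other ends.
Sorted by start: RM1, RM6, RM2, RM3, RM4, RM5.
RM6 starts exactly when RM1 ends (back-to-back, no overlap) — done with RM1.
RM2 starts before RM6 ends → RM6 and RM2 overlap.
That's a conflict, so the schedule is not conflict-free.

Yes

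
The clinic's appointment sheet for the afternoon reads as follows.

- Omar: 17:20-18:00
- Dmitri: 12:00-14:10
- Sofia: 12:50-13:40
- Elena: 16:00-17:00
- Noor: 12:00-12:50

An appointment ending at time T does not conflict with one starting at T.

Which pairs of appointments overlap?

Check each pair: they overlap iff neither finishes before the other starts.
Sorted by start: Dmitri, Noor, Sofia, Elena, Omar.
Noor starts before Dmitri ends → Dmitri and Noor overlap.
Sofia starts before Dmitri ends → Dmitri and Sofia overlap.
Elena starts after Dmitri ends, so Dmitri has no further overlaps.
Sofia starts exactly when Noor ends (back-to-back, no overlap), so Noor has no further overlaps.
Elena starts after Sofia ends, so Sofia has no further overlaps.
Omar starts after Elena ends.

Dmitri & Noor, Dmitri & Sofia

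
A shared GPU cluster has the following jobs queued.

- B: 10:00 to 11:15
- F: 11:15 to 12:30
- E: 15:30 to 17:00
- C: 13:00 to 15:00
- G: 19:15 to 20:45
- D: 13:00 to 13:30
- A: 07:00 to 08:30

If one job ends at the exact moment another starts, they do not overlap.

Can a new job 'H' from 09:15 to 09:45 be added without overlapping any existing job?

Yes — the slot is free

A: ends 08:30 at or before H starts 09:15 → clear.
B: starts 10:00 at or after H ends 09:45 → clear.
F: starts 11:15 at or after H ends 09:45 → clear.
C: starts 13:00 at or after H ends 09:45 → clear.
D: starts 13:00 at or after H ends 09:45 → clear.
E: starts 15:30 at or after H ends 09:45 → clear.
G: starts 19:15 at or after H ends 09:45 → clear.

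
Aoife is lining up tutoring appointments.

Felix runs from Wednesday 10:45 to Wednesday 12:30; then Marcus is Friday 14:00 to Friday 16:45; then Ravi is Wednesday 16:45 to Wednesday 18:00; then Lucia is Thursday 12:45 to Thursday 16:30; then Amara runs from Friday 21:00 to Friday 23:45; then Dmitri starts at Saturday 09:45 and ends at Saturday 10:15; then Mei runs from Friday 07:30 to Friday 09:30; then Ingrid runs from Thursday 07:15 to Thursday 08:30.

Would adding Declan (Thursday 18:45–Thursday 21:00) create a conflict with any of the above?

Felix: ends Wednesday 12:30 at or before Declan starts Thursday 18:45 → clear.
Ravi: ends Wednesday 18:00 at or before Declan starts Thursday 18:45 → clear.
Ingrid: ends Thursday 08:30 at or before Declan starts Thursday 18:45 → clear.
Lucia: ends Thursday 16:30 at or before Declan starts Thursday 18:45 → clear.
Mei: starts Friday 07:30 at or after Declan ends Thursday 21:00 → clear.
Marcus: starts Friday 14:00 at or after Declan ends Thursday 21:00 → clear.
Amara: starts Friday 21:00 at or after Declan ends Thursday 21:00 → clear.
Dmitri: starts Saturday 09:45 at or after Declan ends Thursday 21:00 → clear.

No — it doesn't clash with anything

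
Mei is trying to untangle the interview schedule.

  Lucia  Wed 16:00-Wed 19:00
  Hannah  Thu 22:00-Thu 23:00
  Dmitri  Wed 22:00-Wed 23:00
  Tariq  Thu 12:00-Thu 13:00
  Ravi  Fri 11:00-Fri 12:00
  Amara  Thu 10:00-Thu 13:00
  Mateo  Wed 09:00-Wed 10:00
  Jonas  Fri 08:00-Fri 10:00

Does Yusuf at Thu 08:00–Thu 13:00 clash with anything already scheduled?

Yes — it overlaps Amara, Tariq

Mateo: ends Wed 10:00 at or before Yusuf starts Thu 08:00 → clear.
Lucia: ends Wed 19:00 at or before Yusuf starts Thu 08:00 → clear.
Dmitri: ends Wed 23:00 at or before Yusuf starts Thu 08:00 → clear.
Amara: starts Thu 10:00 before Yusuf ends Thu 13:00, and ends Thu 13:00 after Yusuf starts Thu 08:00 → overlap.
Tariq: starts Thu 12:00 before Yusuf ends Thu 13:00, and ends Thu 13:00 after Yusuf starts Thu 08:00 → overlap.
Hannah: starts Thu 22:00 at or after Yusuf ends Thu 13:00 → clear.
Jonas: starts Fri 08:00 at or after Yusuf ends Thu 13:00 → clear.
Ravi: starts Fri 11:00 at or after Yusuf ends Thu 13:00 → clear.
Yusuf overlaps Amara, Tariq.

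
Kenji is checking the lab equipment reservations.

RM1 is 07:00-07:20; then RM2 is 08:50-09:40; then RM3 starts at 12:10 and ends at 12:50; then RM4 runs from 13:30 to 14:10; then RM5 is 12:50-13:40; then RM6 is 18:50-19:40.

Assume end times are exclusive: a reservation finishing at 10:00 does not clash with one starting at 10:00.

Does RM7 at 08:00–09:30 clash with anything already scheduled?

RM1: ends 07:20 at or before RM7 starts 08:00 → clear.
RM2: starts 08:50 before RM7 ends 09:30, and ends 09:40 after RM7 starts 08:00 → overlap.
RM3: starts 12:10 at or after RM7 ends 09:30 → clear.
RM5: starts 12:50 at or after RM7 ends 09:30 → clear.
RM4: starts 13:30 at or after RM7 ends 09:30 → clear.
RM6: starts 18:50 at or after RM7 ends 09:30 → clear.
RM7 overlaps RM2.

Yes — it overlaps RM2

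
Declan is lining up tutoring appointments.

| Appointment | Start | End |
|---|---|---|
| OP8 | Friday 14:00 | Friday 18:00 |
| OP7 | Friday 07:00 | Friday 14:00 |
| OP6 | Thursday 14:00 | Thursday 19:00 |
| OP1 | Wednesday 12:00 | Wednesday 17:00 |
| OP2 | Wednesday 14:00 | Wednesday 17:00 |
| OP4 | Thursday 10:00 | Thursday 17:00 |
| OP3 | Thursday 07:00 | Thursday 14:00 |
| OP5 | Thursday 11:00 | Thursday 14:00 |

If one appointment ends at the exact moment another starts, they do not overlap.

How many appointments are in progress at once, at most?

3

Sweep the timeline, counting +1 at each start and −1 at each end (ends before starts at a tie):
Wednesday 12:00 start OP1 → 1
Wednesday 14:00 start OP2 → 2
Wednesday 17:00 end OP1 → 1
Wednesday 17:00 end OP2 → 0
Thursday 07:00 start OP3 → 1
Thursday 10:00 start OP4 → 2
Thursday 11:00 start OP5 → 3
Thursday 14:00 end OP3 → 2
Thursday 14:00 end OP5 → 1
Thursday 14:00 start OP6 → 2
Thursday 17:00 end OP4 → 1
Thursday 19:00 end OP6 → 0
Friday 07:00 start OP7 → 1
Friday 14:00 end OP7 → 0
Friday 14:00 start OP8 → 1
Friday 18:00 end OP8 → 0
Peak is 3, at Thursday 11:00 (OP3, OP4, OP5).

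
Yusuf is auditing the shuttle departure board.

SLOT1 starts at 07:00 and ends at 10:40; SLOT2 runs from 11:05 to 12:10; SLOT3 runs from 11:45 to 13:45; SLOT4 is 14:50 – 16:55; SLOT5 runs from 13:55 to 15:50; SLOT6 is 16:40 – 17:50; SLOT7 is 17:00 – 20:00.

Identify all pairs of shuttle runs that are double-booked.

Sorted by start: SLOT1, SLOT2, SLOT3, SLOT5, SLOT4, SLOT6, SLOT7.
SLOT2 starts after SLOT1 ends, so nothing later overlaps SLOT1 either.
SLOT3 starts before SLOT2 ends → SLOT2 and SLOT3 overlap.
SLOT5 starts after SLOT2 ends, so nothing later overlaps SLOT2 either.
SLOT5 starts after SLOT3 ends, so nothing later overlaps SLOT3 either.
SLOT4 starts before SLOT5 ends → SLOT5 and SLOT4 overlap.
SLOT6 starts after SLOT5 ends, so nothing later overlaps SLOT5 either.
SLOT6 starts before SLOT4 ends → SLOT4 and SLOT6 overlap.
SLOT7 starts after SLOT4 ends.
SLOT7 starts before SLOT6 ends → SLOT6 and SLOT7 overlap.

SLOT2 & SLOT3, SLOT4 & SLOT5, SLOT4 & SLOT6, SLOT6 & SLOT7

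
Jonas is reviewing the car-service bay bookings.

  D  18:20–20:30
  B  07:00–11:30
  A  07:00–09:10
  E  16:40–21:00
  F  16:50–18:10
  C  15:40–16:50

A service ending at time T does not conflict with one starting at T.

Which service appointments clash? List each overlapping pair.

A & B, C & E, D & E, E & F

Sorted by start: A, B, C, E, F, D.
B starts before A ends → A and B overlap.
C starts after A ends; A is clear from here.
C starts after B ends; B is clear from here.
E starts before C ends → C and E overlap.
F starts exactly when C ends (back-to-back, no overlap); C is clear from here.
F starts before E ends → E and F overlap.
D starts before E ends → E and D overlap.
D starts after F ends.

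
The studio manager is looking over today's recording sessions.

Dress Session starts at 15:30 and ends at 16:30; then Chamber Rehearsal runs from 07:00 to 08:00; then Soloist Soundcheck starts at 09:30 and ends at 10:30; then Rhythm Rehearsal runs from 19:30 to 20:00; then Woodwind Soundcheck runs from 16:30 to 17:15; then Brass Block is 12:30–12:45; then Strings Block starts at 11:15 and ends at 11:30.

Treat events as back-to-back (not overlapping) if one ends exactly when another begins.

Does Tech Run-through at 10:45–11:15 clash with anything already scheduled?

Chamber Rehearsal: ends 08:00 at or before Tech Run-through starts 10:45 → clear.
Soloist Soundcheck: ends 10:30 at or before Tech Run-through starts 10:45 → clear.
Strings Block: starts 11:15 at or after Tech Run-through ends 11:15 → clear.
Brass Block: starts 12:30 at or after Tech Run-through ends 11:15 → clear.
Dress Session: starts 15:30 at or after Tech Run-through ends 11:15 → clear.
Woodwind Soundcheck: starts 16:30 at or after Tech Run-through ends 11:15 → clear.
Rhythm Rehearsal: starts 19:30 at or after Tech Run-through ends 11:15 → clear.

No — it doesn't clash with anything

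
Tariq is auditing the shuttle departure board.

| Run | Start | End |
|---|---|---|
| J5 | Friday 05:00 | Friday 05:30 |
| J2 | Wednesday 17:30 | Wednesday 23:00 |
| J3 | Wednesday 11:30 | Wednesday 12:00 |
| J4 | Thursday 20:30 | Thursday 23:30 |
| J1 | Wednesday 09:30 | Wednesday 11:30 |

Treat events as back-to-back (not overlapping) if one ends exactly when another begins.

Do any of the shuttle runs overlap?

Sorted by start: J1, J3, J2, J4, J5.
J3 starts exactly when J1 ends (back-to-back, no overlap) — done with J1.
J2 starts after J3 ends — done with J3.
J4 starts after J2 ends — done with J2.
J5 starts after J4 ends.
Every pair is clear; the schedule has no overlaps.

No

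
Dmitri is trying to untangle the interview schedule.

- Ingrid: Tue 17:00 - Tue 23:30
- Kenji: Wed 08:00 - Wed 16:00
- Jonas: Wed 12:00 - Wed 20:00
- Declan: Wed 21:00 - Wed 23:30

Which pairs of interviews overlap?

Jonas & Kenji

Sorted by start: Ingrid, Kenji, Jonas, Declan.
Kenji starts after Ingrid ends — done with Ingrid.
Jonas starts before Kenji ends → Kenji and Jonas overlap.
Declan starts after Kenji ends.
Declan starts after Jonas ends.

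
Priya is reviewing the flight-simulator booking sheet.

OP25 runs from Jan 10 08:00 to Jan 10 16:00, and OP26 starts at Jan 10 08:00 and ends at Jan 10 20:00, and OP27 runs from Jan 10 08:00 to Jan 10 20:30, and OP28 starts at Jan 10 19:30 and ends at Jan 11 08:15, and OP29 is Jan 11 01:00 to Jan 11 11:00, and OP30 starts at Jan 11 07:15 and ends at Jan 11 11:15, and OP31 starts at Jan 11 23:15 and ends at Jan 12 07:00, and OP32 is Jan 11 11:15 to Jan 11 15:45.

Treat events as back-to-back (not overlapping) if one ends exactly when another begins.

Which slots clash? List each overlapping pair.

OP25 & OP26, OP25 & OP27, OP26 & OP27, OP26 & OP28, OP27 & OP28, OP28 & OP29, OP28 & OP30, OP29 & OP30

Check each pair: they overlap iff neither finishes before the other starts.
Sorted by start: OP25, OP26, OP27, OP28, OP29, OP30, OP32, OP31.
OP26 starts before OP25 ends → OP25 and OP26 overlap.
OP27 starts before OP25 ends → OP25 and OP27 overlap.
OP28 starts after OP25 ends, so nothing later overlaps OP25 either.
OP27 starts before OP26 ends → OP26 and OP27 overlap.
OP28 starts before OP26 ends → OP26 and OP28 overlap.
OP29 starts after OP26 ends, so nothing later overlaps OP26 either.
OP28 starts before OP27 ends → OP27 and OP28 overlap.
OP29 starts after OP27 ends, so nothing later overlaps OP27 either.
OP29 starts before OP28 ends → OP28 and OP29 overlap.
OP30 starts before OP28 ends → OP28 and OP30 overlap.
OP32 starts after OP28 ends, so nothing later overlaps OP28 either.
OP30 starts before OP29 ends → OP29 and OP30 overlap.
OP32 starts after OP29 ends, so nothing later overlaps OP29 either.
OP32 starts exactly when OP30 ends (back-to-back, no overlap), so nothing later overlaps OP30 either.
OP31 starts after OP32 ends.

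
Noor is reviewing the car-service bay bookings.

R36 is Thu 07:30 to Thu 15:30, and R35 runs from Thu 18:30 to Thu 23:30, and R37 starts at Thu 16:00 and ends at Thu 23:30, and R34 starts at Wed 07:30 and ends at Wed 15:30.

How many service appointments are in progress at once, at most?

2

Walk through starts and ends in time order (an end at T is processed before a start at T):
Wed 07:30 start R34 → 1
Wed 15:30 end R34 → 0
Thu 07:30 start R36 → 1
Thu 15:30 end R36 → 0
Thu 16:00 start R37 → 1
Thu 18:30 start R35 → 2
Thu 23:30 end R35 → 1
Thu 23:30 end R37 → 0
Peak is 2, at Thu 18:30 (R35, R37).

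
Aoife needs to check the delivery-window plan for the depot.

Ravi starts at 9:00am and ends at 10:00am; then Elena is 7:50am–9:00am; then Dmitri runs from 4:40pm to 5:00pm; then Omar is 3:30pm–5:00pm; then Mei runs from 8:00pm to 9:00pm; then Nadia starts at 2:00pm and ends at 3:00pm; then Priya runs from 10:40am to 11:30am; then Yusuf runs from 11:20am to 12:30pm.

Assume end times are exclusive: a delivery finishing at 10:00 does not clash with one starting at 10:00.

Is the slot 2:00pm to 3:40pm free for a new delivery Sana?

Elena: ends 9:00am at or before Sana starts 2:00pm → clear.
Ravi: ends 10:00am at or before Sana starts 2:00pm → clear.
Priya: ends 11:30am at or before Sana starts 2:00pm → clear.
Yusuf: ends 12:30pm at or before Sana starts 2:00pm → clear.
Nadia: starts 2:00pm before Sana ends 3:40pm, and ends 3:00pm after Sana starts 2:00pm → overlap.
Omar: starts 3:30pm before Sana ends 3:40pm, and ends 5:00pm after Sana starts 2:00pm → overlap.
Dmitri: starts 4:40pm at or after Sana ends 3:40pm → clear.
Mei: starts 8:00pm at or after Sana ends 3:40pm → clear.
Sana overlaps Nadia, Omar.

No — it overlaps Nadia, Omar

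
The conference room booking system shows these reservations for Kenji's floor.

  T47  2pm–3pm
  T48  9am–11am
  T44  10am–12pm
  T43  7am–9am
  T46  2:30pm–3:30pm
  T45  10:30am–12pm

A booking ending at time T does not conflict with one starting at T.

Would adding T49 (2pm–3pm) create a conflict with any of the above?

Yes — it overlaps T46, T47

T43: ends 9am at or before T49 starts 2pm → clear.
T48: ends 11am at or before T49 starts 2pm → clear.
T44: ends 12pm at or before T49 starts 2pm → clear.
T45: ends 12pm at or before T49 starts 2pm → clear.
T47: starts 2pm before T49 ends 3pm, and ends 3pm after T49 starts 2pm → overlap.
T46: starts 2:30pm before T49 ends 3pm, and ends 3:30pm after T49 starts 2pm → overlap.
T49 overlaps T46, T47.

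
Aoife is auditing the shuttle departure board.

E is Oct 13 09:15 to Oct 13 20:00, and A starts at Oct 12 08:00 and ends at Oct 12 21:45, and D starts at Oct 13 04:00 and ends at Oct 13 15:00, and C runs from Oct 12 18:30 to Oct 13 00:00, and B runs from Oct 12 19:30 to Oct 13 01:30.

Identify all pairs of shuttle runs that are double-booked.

Sorted by start: A, C, B, D, E.
C starts before A ends → A and C overlap.
B starts before A ends → A and B overlap.
D starts after A ends; A is clear from here.
B starts before C ends → C and B overlap.
D starts after C ends; C is clear from here.
D starts after B ends; B is clear from here.
E starts before D ends → D and E overlap.

A & B, A & C, B & C, D & E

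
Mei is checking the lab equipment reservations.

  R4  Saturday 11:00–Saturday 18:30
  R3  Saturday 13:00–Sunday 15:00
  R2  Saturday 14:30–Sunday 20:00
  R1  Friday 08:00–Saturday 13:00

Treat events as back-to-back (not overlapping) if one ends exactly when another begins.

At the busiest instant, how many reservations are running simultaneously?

3

Walk through starts and ends in time order (an end at T is processed before a start at T):
Friday 08:00 start R1 → 1
Saturday 11:00 start R4 → 2
Saturday 13:00 end R1 → 1
Saturday 13:00 start R3 → 2
Saturday 14:30 start R2 → 3
Saturday 18:30 end R4 → 2
Sunday 15:00 end R3 → 1
Sunday 20:00 end R2 → 0
Peak is 3, at Saturday 14:30 (R2, R3, R4).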